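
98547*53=5222991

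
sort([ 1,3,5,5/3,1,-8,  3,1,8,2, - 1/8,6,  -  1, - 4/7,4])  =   [-8,  -  1, - 4/7,-1/8, 1, 1, 1, 5/3,2, 3,3,  4,5 , 6,  8 ]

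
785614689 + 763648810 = 1549263499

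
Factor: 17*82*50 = 69700= 2^2*5^2*17^1*41^1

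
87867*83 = 7292961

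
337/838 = 337/838 = 0.40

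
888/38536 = 111/4817 = 0.02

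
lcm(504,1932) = 11592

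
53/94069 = 53/94069=0.00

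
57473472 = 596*96432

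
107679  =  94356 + 13323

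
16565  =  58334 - 41769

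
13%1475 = 13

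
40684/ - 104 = - 392 + 21/26 = - 391.19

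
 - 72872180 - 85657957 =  - 158530137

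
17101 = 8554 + 8547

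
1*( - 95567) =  - 95567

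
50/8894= 25/4447=0.01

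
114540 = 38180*3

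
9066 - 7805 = 1261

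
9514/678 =4757/339 = 14.03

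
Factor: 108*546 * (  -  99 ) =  - 2^3*3^6*7^1*11^1*13^1 =- 5837832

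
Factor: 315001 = 19^1*59^1*281^1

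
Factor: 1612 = 2^2*13^1*31^1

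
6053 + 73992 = 80045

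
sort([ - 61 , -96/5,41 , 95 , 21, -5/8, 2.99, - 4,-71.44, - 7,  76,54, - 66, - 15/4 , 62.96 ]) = [-71.44, - 66, - 61, - 96/5, - 7,- 4, - 15/4, - 5/8,2.99,21 , 41,54, 62.96,76,95] 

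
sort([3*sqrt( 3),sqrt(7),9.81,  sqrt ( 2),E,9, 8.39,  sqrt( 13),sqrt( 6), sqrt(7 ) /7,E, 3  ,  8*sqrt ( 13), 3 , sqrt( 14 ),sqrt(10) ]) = [sqrt(7)/7,sqrt(2), sqrt( 6), sqrt( 7),E,E, 3,3,sqrt( 10 ), sqrt(13), sqrt( 14 ),  3*sqrt(3), 8.39,9,9.81,8*sqrt( 13)] 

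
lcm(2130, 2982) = 14910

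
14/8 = 7/4=1.75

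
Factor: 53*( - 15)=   - 795 = - 3^1*5^1*53^1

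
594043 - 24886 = 569157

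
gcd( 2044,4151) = 7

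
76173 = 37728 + 38445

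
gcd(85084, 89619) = 1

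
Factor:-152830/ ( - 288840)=527/996 = 2^(- 2) * 3^( - 1)*17^1*31^1*83^(-1)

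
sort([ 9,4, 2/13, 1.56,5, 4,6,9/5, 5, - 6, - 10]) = [ - 10, - 6 , 2/13,  1.56,9/5, 4,4,  5,  5,6, 9]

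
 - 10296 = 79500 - 89796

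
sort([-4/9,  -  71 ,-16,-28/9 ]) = [ - 71, - 16,  -  28/9,-4/9]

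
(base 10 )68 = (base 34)20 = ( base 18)3E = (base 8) 104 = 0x44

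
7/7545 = 7/7545 = 0.00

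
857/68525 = 857/68525=0.01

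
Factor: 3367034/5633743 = 2^1*11^1*29^( - 1) * 31^1*4937^1*194267^( - 1)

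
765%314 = 137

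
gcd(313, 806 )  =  1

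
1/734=1/734  =  0.00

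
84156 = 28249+55907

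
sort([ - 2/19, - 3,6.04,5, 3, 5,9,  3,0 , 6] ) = [-3, - 2/19,0 , 3,3,5, 5,6, 6.04,9]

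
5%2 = 1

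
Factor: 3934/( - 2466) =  - 1967/1233  =  - 3^( - 2)*7^1 * 137^(-1 )*281^1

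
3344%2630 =714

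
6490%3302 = 3188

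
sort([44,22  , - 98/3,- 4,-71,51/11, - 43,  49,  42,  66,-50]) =[ - 71, - 50, - 43 ,- 98/3 , -4 , 51/11,22,42,44,49, 66] 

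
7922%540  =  362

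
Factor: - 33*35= - 1155 =- 3^1 * 5^1*7^1*11^1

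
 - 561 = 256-817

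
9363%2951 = 510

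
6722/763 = 8  +  618/763 = 8.81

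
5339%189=47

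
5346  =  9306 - 3960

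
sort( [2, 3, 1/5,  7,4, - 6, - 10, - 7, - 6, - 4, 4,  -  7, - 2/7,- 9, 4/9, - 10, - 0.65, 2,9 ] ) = [ - 10, - 10, - 9,- 7, - 7, - 6, - 6, - 4, - 0.65, - 2/7,  1/5, 4/9, 2, 2, 3,4,4, 7 , 9]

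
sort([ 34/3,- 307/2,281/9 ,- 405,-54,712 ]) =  [ - 405,-307/2,-54,  34/3 , 281/9,712]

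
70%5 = 0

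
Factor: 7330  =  2^1*5^1 *733^1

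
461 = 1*461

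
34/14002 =17/7001 = 0.00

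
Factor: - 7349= - 7349^1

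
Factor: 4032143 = 953^1*4231^1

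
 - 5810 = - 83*70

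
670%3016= 670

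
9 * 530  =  4770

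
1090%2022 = 1090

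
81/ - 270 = -3/10 =- 0.30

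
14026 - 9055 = 4971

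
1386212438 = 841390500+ 544821938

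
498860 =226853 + 272007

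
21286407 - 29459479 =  - 8173072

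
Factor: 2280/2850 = 2^2*5^( - 1)=4/5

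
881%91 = 62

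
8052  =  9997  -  1945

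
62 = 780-718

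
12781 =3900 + 8881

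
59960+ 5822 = 65782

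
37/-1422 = -37/1422 = -0.03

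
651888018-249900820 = 401987198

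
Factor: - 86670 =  - 2^1*3^4 * 5^1*107^1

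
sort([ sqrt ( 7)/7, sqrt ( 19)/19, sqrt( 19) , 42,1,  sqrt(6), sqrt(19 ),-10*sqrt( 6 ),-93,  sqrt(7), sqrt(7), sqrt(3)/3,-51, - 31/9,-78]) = [ - 93 , - 78,-51,-10*sqrt( 6),-31/9,sqrt( 19) /19, sqrt( 7)/7, sqrt(3)/3,1,sqrt(6 ),  sqrt( 7), sqrt( 7 ),sqrt(19 ),sqrt( 19), 42]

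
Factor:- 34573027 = -19^1*383^1*4751^1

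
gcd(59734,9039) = 1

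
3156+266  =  3422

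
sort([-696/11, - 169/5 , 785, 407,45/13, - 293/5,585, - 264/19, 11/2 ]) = [ - 696/11, - 293/5, - 169/5, - 264/19, 45/13,11/2, 407, 585,785] 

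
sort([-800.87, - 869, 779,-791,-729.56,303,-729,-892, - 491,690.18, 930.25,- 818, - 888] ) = [-892, - 888,-869, -818,-800.87, - 791,  -  729.56,-729, - 491,303,690.18, 779,930.25]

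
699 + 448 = 1147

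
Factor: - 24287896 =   -  2^3*1033^1*2939^1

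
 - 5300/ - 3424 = 1325/856= 1.55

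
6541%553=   458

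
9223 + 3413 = 12636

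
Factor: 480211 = 29^2*571^1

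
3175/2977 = 3175/2977 = 1.07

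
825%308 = 209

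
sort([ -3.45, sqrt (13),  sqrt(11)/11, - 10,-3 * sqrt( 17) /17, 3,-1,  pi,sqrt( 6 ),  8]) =[ - 10 , - 3.45, - 1, - 3 * sqrt( 17 )/17,sqrt (11 )/11,sqrt(6 ), 3,pi, sqrt( 13),8]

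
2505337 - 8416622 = -5911285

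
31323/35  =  894+33/35 = 894.94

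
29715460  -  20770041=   8945419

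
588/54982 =294/27491  =  0.01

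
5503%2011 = 1481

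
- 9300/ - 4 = 2325/1 = 2325.00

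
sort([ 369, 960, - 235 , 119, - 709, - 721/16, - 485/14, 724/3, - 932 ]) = [  -  932,- 709, - 235 , - 721/16, - 485/14, 119,724/3, 369,960]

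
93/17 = 93/17 =5.47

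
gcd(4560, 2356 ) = 76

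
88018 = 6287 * 14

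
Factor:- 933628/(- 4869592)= 2^( - 1 ) * 7^( - 1) * 13^( -1)*6689^( -1)*233407^1 = 233407/1217398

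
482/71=482/71=6.79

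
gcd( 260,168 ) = 4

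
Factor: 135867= 3^1*45289^1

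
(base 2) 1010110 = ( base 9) 105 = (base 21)42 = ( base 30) 2Q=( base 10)86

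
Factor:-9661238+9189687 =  - 47^1*79^1*127^1 = - 471551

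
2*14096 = 28192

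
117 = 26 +91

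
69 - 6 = 63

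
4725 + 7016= 11741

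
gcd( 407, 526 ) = 1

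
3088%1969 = 1119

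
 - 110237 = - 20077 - 90160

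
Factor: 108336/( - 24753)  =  -976/223 = - 2^4 *61^1 * 223^ (  -  1)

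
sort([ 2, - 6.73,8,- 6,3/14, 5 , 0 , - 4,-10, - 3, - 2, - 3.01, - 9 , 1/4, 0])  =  [ - 10, - 9 ,-6.73, - 6,-4, - 3.01,-3, - 2, 0, 0,3/14, 1/4, 2,  5,8]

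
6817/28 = 6817/28= 243.46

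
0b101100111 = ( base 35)a9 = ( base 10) 359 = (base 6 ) 1355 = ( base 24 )en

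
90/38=2 + 7/19=2.37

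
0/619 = 0 = 0.00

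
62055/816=76 + 13/272 = 76.05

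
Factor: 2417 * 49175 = 5^2*7^1*281^1*2417^1 = 118855975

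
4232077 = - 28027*( - 151)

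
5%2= 1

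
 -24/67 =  - 24/67=-0.36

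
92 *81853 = 7530476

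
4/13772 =1/3443 = 0.00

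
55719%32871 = 22848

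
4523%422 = 303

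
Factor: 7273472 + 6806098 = 2^1  *  3^1*5^1*17^1 * 19^1 * 1453^1 = 14079570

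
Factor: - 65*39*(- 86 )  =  2^1*3^1*5^1*13^2*43^1 = 218010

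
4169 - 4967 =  - 798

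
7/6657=1/951= 0.00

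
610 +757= 1367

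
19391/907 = 19391/907 = 21.38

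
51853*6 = 311118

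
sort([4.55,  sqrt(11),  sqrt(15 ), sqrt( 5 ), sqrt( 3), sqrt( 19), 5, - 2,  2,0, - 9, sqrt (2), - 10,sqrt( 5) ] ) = [ - 10, - 9,-2 , 0, sqrt( 2), sqrt( 3), 2, sqrt( 5 ) , sqrt(5), sqrt( 11),  sqrt(15 )  ,  sqrt(19),4.55,5]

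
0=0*7304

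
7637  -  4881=2756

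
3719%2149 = 1570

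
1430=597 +833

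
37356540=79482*470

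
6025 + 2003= 8028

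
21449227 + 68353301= 89802528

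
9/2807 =9/2807 = 0.00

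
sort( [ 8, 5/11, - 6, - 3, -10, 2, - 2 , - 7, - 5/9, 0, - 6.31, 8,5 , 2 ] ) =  [ - 10, - 7,-6.31, - 6, - 3 , - 2 , - 5/9,0,5/11,2 , 2,5, 8 , 8]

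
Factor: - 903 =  - 3^1*7^1 * 43^1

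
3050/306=1525/153 = 9.97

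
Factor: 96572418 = 2^1*3^1*1531^1* 10513^1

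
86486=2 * 43243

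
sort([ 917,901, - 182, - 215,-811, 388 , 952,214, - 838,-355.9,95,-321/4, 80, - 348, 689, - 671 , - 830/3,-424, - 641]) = [-838, -811,- 671, - 641, - 424,-355.9,  -  348,- 830/3, - 215,  -  182, - 321/4 , 80,95, 214,388,689,901 , 917, 952 ]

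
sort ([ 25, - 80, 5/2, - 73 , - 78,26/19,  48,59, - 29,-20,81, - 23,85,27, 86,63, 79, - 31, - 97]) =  [ - 97,  -  80,-78, - 73, - 31 , - 29, - 23,-20, 26/19,5/2,25,27 , 48 , 59,63,79,81,85,86] 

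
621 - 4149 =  - 3528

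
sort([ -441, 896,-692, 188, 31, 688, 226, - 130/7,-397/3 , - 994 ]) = [ - 994, - 692,-441 , - 397/3,-130/7,31, 188,  226,688, 896]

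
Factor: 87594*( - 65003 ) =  -5693872782 = -2^1*3^1*13^1*1123^1*65003^1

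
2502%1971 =531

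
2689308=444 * 6057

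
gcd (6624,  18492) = 276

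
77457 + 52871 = 130328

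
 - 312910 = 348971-661881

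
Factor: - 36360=  -  2^3 * 3^2*5^1*101^1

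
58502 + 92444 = 150946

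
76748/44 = 1744 + 3/11 = 1744.27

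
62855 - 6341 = 56514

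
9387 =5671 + 3716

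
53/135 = 53/135 = 0.39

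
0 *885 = 0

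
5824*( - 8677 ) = - 50534848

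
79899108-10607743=69291365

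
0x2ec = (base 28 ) QK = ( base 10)748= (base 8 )1354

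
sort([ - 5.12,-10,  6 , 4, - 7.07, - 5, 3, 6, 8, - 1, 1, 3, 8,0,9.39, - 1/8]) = [-10,-7.07,  -  5.12,- 5,  -  1, - 1/8,0,  1, 3,3, 4,  6, 6, 8,  8, 9.39 ] 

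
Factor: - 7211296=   -  2^5*225353^1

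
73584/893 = 73584/893  =  82.40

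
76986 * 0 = 0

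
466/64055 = 466/64055 = 0.01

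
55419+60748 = 116167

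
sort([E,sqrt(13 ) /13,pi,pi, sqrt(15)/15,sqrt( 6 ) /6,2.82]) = [sqrt( 15 ) /15, sqrt(13 )/13, sqrt(6 ) /6 , E,2.82, pi,pi] 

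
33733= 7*4819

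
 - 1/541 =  -1 + 540/541 = -  0.00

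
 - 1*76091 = - 76091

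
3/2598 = 1/866 = 0.00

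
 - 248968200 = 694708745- 943676945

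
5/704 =5/704 = 0.01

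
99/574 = 99/574 = 0.17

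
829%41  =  9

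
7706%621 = 254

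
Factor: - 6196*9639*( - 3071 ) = 183410082324 =2^2*3^4 *7^1*17^1 *37^1*83^1*1549^1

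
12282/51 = 240 + 14/17 =240.82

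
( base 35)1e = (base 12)41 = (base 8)61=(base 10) 49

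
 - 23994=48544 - 72538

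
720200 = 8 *90025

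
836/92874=418/46437 = 0.01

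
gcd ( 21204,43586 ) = 1178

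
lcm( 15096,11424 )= 422688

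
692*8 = 5536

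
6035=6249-214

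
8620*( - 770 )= -6637400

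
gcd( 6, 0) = 6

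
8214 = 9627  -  1413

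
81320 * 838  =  68146160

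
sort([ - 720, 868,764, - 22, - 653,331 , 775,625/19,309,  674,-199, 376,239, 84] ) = [ - 720, - 653 , - 199,- 22,625/19,84, 239, 309,  331, 376 , 674, 764,775, 868 ] 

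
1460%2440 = 1460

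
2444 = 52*47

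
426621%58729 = 15518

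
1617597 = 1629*993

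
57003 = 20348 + 36655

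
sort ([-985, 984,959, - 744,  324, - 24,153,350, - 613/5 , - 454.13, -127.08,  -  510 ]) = [ - 985, - 744,  -  510, - 454.13,-127.08, - 613/5,-24,  153,  324, 350, 959,984]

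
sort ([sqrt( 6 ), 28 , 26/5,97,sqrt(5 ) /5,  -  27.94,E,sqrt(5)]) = [ - 27.94,sqrt(5 )/5,sqrt(5),sqrt(6 ),  E,26/5,  28,97 ] 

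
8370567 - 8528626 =- 158059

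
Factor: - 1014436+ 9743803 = 3^1*2909789^1 = 8729367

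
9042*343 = 3101406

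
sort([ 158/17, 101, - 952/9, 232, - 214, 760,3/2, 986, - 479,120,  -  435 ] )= [ - 479  , - 435,-214, - 952/9, 3/2 , 158/17, 101, 120, 232, 760, 986 ]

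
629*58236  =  36630444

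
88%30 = 28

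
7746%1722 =858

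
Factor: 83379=3^1*27793^1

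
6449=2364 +4085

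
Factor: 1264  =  2^4*79^1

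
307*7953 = 2441571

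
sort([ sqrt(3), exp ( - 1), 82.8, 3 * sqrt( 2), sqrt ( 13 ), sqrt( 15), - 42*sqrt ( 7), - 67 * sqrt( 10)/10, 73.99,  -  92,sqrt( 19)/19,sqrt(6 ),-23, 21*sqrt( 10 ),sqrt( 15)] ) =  [ - 42 * sqrt( 7 ) ,-92,-23, -67*sqrt( 10)/10,sqrt( 19)/19,exp(  -  1 ), sqrt( 3), sqrt ( 6) , sqrt(13),sqrt ( 15),sqrt(15), 3*sqrt (2), 21*sqrt( 10),73.99,  82.8]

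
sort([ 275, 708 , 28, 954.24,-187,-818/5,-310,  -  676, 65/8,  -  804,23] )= [ - 804, - 676, - 310, - 187, - 818/5,65/8,23, 28, 275,708,954.24 ]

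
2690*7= 18830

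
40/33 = 1 + 7/33  =  1.21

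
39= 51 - 12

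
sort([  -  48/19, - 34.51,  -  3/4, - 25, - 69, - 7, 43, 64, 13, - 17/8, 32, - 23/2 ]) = [  -  69,-34.51,-25, - 23/2,  -  7,-48/19,  -  17/8,  -  3/4, 13, 32,43,64]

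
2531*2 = 5062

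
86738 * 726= 62971788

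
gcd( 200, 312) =8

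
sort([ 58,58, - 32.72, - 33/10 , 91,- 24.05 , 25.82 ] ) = [- 32.72,  -  24.05,-33/10,25.82,58,58 , 91] 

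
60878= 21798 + 39080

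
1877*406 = 762062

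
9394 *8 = 75152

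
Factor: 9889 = 11^1 * 29^1 * 31^1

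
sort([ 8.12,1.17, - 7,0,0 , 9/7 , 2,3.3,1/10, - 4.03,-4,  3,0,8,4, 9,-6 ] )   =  [ - 7, - 6, - 4.03,-4,0,0, 0,1/10, 1.17, 9/7, 2,3,3.3, 4,8, 8.12,9]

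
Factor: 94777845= 3^1* 5^1*131^1*139^1*347^1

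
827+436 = 1263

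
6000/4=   1500=1500.00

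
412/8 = 51+1/2 = 51.50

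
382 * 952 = 363664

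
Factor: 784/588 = 2^2*3^(  -  1) =4/3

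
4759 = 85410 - 80651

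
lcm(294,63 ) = 882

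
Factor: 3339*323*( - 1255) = -3^2  *  5^1*7^1 * 17^1*19^1*53^1*251^1= - 1353513735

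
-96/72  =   -2 + 2/3 = - 1.33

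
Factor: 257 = 257^1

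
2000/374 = 1000/187 = 5.35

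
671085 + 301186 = 972271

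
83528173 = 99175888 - 15647715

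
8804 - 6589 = 2215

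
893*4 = 3572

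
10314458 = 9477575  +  836883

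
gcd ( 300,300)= 300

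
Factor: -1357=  - 23^1*59^1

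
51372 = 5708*9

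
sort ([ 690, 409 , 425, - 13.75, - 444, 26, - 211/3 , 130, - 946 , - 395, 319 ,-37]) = [ - 946, -444, -395, - 211/3, - 37,- 13.75, 26,  130, 319,409, 425, 690 ] 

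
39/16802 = 39/16802=0.00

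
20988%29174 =20988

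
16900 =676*25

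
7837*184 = 1442008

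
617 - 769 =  - 152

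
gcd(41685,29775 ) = 5955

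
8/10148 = 2/2537 = 0.00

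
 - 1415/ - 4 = 1415/4 =353.75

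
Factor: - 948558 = -2^1*3^1*13^1 * 12161^1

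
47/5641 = 47/5641 =0.01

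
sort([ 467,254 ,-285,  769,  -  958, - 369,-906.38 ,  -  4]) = [ - 958 ,  -  906.38 , - 369, - 285, - 4,254 , 467, 769 ]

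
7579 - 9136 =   -  1557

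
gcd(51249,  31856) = 11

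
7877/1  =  7877=7877.00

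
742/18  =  41 + 2/9= 41.22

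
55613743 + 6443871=62057614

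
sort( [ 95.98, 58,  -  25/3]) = [ - 25/3,58,95.98] 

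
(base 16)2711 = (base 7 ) 41105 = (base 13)4724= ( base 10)10001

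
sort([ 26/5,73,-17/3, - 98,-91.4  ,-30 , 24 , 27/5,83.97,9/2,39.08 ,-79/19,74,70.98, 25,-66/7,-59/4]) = [ - 98, - 91.4 , - 30, -59/4, - 66/7,  -  17/3,-79/19,9/2, 26/5, 27/5, 24, 25, 39.08,70.98 , 73,74 , 83.97 ] 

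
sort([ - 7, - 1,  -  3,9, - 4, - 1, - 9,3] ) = [ - 9, - 7, - 4, - 3, - 1, - 1,  3,  9]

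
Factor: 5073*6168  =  2^3*3^2*19^1*89^1*257^1  =  31290264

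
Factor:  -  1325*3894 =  - 5159550=- 2^1*3^1*5^2*  11^1*53^1*59^1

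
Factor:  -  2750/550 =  - 5^1 = - 5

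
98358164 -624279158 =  - 525920994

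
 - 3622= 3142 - 6764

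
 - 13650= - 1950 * 7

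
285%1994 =285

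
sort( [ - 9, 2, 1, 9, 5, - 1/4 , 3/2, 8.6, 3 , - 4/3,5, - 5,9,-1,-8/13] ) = [ - 9,- 5, - 4/3  ,-1, - 8/13,- 1/4, 1, 3/2, 2,3,5, 5, 8.6, 9,9 ] 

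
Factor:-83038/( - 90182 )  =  41519/45091=67^(  -  1 )*673^( - 1 )*41519^1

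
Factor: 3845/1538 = 2^ (- 1 )*5^1= 5/2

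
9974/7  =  1424 + 6/7  =  1424.86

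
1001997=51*19647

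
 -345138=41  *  (-8418)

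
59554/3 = 59554/3 = 19851.33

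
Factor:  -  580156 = -2^2*43^1 * 3373^1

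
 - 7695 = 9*(-855)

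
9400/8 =1175 =1175.00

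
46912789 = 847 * 55387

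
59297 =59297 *1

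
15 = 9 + 6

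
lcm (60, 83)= 4980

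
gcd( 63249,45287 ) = 1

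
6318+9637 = 15955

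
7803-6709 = 1094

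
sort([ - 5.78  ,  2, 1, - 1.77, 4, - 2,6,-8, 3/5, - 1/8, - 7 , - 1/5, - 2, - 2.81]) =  [ - 8, - 7, - 5.78,-2.81 , - 2, - 2, - 1.77, - 1/5,-1/8, 3/5, 1, 2, 4 , 6]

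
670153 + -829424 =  - 159271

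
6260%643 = 473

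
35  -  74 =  - 39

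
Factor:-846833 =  - 13^1*65141^1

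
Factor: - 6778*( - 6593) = 44687354 = 2^1 *19^1*347^1*3389^1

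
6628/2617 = 2 + 1394/2617= 2.53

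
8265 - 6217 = 2048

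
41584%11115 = 8239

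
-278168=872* ( - 319)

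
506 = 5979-5473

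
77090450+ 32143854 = 109234304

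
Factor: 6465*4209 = 3^2*5^1 * 23^1*61^1*431^1=27211185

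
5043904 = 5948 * 848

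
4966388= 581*8548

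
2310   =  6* 385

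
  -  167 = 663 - 830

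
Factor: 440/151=2^3*5^1*11^1 * 151^( -1 )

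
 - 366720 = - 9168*40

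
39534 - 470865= - 431331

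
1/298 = 1/298 = 0.00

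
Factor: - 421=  -421^1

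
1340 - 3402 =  - 2062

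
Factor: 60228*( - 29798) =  - 2^3*3^2*7^1*47^1*239^1*317^1=   - 1794673944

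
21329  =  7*3047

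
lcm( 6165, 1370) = 12330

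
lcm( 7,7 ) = 7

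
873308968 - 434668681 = 438640287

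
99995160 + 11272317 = 111267477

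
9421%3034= 319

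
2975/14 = 212+1/2= 212.50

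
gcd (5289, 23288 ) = 41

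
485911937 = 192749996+293161941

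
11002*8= 88016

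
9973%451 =51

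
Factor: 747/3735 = 1/5= 5^( - 1 ) 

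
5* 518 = 2590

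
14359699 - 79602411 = -65242712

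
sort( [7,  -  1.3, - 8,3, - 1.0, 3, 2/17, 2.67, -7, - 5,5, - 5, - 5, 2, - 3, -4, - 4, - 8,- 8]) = [ - 8,- 8, - 8, - 7,  -  5, - 5, - 5, - 4, -4, - 3, - 1.3, - 1.0, 2/17, 2, 2.67, 3, 3, 5,7 ] 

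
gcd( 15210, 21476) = 26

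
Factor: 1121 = 19^1*59^1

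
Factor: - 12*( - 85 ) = 1020 = 2^2*3^1*5^1 * 17^1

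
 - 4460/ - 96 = 1115/24=   46.46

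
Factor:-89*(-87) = 7743 = 3^1 * 29^1*89^1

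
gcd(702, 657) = 9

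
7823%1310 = 1273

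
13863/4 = 3465 + 3/4 = 3465.75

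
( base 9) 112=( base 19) 4g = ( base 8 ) 134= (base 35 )2M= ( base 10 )92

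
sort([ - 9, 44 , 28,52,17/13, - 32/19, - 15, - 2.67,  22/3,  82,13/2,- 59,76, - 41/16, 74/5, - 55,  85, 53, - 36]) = [  -  59, - 55,  -  36, - 15, - 9, - 2.67,- 41/16,- 32/19, 17/13,  13/2 , 22/3, 74/5, 28,44, 52,53, 76,82, 85] 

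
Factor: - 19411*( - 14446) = 280411306  =  2^1*7^1 *31^1*47^1*59^1*233^1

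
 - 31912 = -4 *7978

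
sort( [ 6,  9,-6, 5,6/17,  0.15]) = [-6,0.15,6/17 , 5, 6, 9 ] 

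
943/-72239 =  - 1 + 71296/72239=- 0.01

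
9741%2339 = 385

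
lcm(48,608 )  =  1824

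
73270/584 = 36635/292 = 125.46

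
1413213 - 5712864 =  - 4299651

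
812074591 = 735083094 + 76991497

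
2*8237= 16474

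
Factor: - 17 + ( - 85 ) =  - 2^1 * 3^1*17^1  =  - 102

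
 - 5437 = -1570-3867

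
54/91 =54/91 = 0.59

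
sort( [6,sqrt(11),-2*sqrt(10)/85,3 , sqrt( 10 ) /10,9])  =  [ - 2*sqrt( 10)/85, sqrt( 10)/10 , 3 , sqrt( 11 ), 6,9]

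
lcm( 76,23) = 1748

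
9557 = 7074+2483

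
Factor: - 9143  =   - 41^1*223^1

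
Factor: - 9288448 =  - 2^8*13^1 * 2791^1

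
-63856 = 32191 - 96047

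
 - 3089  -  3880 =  - 6969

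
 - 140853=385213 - 526066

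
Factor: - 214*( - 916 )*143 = 28031432=2^3*11^1*13^1*107^1* 229^1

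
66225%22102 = 22021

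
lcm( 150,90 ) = 450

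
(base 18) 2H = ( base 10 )53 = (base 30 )1N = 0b110101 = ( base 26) 21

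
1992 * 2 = 3984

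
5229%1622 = 363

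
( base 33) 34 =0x67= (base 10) 103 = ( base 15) 6D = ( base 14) 75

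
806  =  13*62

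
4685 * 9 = 42165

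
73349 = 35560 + 37789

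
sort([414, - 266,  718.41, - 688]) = [-688,  -  266,414, 718.41 ] 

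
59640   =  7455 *8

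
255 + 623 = 878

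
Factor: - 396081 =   -  3^2*7^1 * 6287^1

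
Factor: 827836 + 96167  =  924003=3^2 * 102667^1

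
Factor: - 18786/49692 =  - 31/82 = -2^ ( - 1)*31^1*41^ (  -  1)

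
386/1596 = 193/798 = 0.24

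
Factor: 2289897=3^3 *84811^1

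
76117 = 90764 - 14647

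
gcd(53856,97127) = 1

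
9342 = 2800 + 6542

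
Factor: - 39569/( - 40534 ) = 2^( - 1 )*13^( - 1 )*1559^ ( - 1 )*39569^1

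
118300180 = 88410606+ 29889574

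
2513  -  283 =2230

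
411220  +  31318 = 442538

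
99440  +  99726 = 199166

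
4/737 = 4/737 = 0.01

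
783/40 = 783/40 = 19.57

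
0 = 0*6123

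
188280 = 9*20920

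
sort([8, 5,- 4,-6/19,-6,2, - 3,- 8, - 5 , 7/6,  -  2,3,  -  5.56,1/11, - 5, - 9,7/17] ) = [ - 9, - 8, - 6, - 5.56, - 5,-5,  -  4, - 3,- 2,-6/19, 1/11, 7/17,7/6,2, 3,  5,8 ] 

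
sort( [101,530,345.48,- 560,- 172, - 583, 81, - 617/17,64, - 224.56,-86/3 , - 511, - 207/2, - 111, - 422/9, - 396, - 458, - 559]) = [ - 583, - 560, - 559, - 511, - 458, - 396,  -  224.56, - 172 , - 111 , - 207/2,  -  422/9,- 617/17, - 86/3,64,  81, 101 , 345.48, 530] 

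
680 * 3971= 2700280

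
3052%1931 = 1121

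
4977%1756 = 1465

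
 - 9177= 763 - 9940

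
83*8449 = 701267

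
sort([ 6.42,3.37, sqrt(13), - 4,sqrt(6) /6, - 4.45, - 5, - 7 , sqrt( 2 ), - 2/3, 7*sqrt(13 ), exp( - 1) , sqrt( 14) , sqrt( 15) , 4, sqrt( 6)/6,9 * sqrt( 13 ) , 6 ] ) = [ - 7,- 5,-4.45,-4 , - 2/3, exp(- 1 ) , sqrt( 6) /6,sqrt( 6 ) /6, sqrt( 2) , 3.37,  sqrt (13),sqrt( 14), sqrt( 15), 4,  6 , 6.42,7*sqrt( 13 ) , 9*sqrt ( 13 ) ]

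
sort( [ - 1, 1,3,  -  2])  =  [-2, - 1,1,3 ]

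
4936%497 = 463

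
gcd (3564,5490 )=18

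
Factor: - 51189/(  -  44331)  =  7^(- 1)*113^1*151^1*2111^( - 1 ) = 17063/14777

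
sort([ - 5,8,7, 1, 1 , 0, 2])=[  -  5, 0,1,1 , 2, 7,8 ]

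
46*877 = 40342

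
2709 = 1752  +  957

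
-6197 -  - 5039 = - 1158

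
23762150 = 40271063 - 16508913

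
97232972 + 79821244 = 177054216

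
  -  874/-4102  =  437/2051 = 0.21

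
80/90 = 8/9=0.89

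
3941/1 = 3941 = 3941.00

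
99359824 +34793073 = 134152897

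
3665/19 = 192 +17/19  =  192.89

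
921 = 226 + 695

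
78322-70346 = 7976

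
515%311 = 204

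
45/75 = 3/5 = 0.60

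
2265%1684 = 581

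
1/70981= 1/70981 = 0.00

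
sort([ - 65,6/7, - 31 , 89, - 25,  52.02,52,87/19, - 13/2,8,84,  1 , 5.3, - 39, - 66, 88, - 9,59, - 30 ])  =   [-66, - 65, - 39, - 31, - 30,-25, - 9, - 13/2,6/7,1,87/19,  5.3, 8,52,52.02,59,84,88,89]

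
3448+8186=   11634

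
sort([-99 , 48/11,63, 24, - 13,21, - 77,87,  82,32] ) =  [-99, - 77, - 13 , 48/11, 21,24, 32,63,82,87]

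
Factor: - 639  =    -  3^2*71^1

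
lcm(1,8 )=8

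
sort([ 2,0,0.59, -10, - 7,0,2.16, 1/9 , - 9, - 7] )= [-10,-9, - 7, - 7, 0, 0,1/9,0.59, 2,2.16 ]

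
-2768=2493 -5261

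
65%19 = 8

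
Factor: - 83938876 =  - 2^2*7^1*29^1 * 167^1*619^1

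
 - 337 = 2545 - 2882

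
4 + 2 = 6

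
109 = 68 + 41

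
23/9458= 23/9458 =0.00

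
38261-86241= - 47980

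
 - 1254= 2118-3372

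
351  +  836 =1187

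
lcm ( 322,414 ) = 2898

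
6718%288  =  94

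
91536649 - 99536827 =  - 8000178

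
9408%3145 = 3118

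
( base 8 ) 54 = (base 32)1c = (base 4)230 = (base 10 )44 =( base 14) 32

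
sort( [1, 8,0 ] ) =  [ 0, 1 , 8 ]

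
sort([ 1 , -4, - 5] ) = [-5, - 4,1] 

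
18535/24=772 +7/24 = 772.29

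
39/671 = 39/671 = 0.06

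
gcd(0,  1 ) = 1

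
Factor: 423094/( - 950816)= -211547/475408=- 2^( - 4)*7^1*43^(-1)*  47^1 * 643^1  *  691^ (-1 )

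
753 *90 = 67770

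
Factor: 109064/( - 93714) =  - 2^2 * 3^( - 1) * 13633^1*15619^( - 1) = - 54532/46857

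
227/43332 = 227/43332  =  0.01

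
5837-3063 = 2774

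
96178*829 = 79731562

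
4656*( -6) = - 27936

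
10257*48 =492336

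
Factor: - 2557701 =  - 3^2*17^1*73^1*229^1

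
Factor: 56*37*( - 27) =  -2^3 * 3^3*7^1*37^1 = - 55944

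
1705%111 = 40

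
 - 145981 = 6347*(-23 )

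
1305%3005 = 1305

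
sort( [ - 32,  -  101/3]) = [ -101/3, - 32 ] 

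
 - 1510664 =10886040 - 12396704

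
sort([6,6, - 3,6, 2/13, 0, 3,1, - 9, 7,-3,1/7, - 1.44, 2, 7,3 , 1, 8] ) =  [ - 9, - 3 , - 3, - 1.44,0, 1/7, 2/13, 1, 1,2, 3, 3, 6, 6, 6, 7, 7,8]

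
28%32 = 28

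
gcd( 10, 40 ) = 10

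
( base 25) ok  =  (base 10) 620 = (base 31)K0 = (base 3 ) 211222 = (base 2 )1001101100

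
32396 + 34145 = 66541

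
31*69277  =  2147587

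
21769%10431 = 907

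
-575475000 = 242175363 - 817650363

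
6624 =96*69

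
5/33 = 5/33 =0.15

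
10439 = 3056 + 7383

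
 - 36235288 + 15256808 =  - 20978480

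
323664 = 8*40458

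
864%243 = 135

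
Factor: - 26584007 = -26584007^1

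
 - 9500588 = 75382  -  9575970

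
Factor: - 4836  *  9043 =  - 43731948= -2^2*3^1 *13^1 * 31^1 * 9043^1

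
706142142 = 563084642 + 143057500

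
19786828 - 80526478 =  - 60739650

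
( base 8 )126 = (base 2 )1010110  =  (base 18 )4e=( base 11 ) 79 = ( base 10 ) 86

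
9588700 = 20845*460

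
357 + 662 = 1019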